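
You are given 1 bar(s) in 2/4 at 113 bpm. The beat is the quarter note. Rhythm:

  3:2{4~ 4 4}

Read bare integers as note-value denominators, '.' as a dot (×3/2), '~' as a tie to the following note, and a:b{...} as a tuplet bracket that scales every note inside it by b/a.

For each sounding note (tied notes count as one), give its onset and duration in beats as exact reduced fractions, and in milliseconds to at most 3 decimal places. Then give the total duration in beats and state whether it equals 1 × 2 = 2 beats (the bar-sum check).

1) 0.0ms=0b +707.965ms=4/3b
2) 707.965ms=4/3b +353.982ms=2/3b
Σ=2b of 2 (113bpm 2/4) — PASS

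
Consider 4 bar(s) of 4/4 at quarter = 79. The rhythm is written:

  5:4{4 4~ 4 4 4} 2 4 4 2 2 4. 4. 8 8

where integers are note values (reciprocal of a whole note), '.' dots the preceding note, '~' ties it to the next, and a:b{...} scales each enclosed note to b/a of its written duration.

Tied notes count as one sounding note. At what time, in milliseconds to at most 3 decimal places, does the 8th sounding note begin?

note 8 onset = 8b = 6075.949ms

1. 0.0ms @ 0 + 607.595ms (4/5)
2. 607.595ms @ 4/5 + 1215.19ms (8/5)
3. 1822.785ms @ 12/5 + 607.595ms (4/5)
4. 2430.38ms @ 16/5 + 607.595ms (4/5)
5. 3037.975ms @ 4 + 1518.987ms (2)
6. 4556.962ms @ 6 + 759.494ms (1)
7. 5316.456ms @ 7 + 759.494ms (1)
8. 6075.949ms @ 8 + 1518.987ms (2)
9. 7594.937ms @ 10 + 1518.987ms (2)
10. 9113.924ms @ 12 + 1139.241ms (3/2)
11. 10253.165ms @ 27/2 + 1139.241ms (3/2)
12. 11392.405ms @ 15 + 379.747ms (1/2)
13. 11772.152ms @ 31/2 + 379.747ms (1/2)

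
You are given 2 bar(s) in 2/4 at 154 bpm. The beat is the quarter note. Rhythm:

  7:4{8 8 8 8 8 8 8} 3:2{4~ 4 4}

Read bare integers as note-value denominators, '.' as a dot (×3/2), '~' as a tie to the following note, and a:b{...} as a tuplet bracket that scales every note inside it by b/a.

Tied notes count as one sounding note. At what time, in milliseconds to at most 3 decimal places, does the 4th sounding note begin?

note 4 onset = 6/7b = 333.952ms

1. 0.0ms @ 0 + 111.317ms (2/7)
2. 111.317ms @ 2/7 + 111.317ms (2/7)
3. 222.635ms @ 4/7 + 111.317ms (2/7)
4. 333.952ms @ 6/7 + 111.317ms (2/7)
5. 445.269ms @ 8/7 + 111.317ms (2/7)
6. 556.586ms @ 10/7 + 111.317ms (2/7)
7. 667.904ms @ 12/7 + 111.317ms (2/7)
8. 779.221ms @ 2 + 519.481ms (4/3)
9. 1298.701ms @ 10/3 + 259.74ms (2/3)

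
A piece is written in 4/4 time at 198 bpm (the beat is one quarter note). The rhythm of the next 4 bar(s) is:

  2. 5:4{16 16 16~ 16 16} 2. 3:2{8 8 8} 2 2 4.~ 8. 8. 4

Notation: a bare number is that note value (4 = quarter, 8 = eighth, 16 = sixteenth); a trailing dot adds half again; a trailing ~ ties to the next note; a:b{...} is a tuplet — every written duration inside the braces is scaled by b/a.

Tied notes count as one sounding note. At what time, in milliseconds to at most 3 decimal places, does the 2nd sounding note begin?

note 2 onset = 3b = 909.091ms

1. 0.0ms @ 0 + 909.091ms (3)
2. 909.091ms @ 3 + 60.606ms (1/5)
3. 969.697ms @ 16/5 + 60.606ms (1/5)
4. 1030.303ms @ 17/5 + 121.212ms (2/5)
5. 1151.515ms @ 19/5 + 60.606ms (1/5)
6. 1212.121ms @ 4 + 909.091ms (3)
7. 2121.212ms @ 7 + 101.01ms (1/3)
8. 2222.222ms @ 22/3 + 101.01ms (1/3)
9. 2323.232ms @ 23/3 + 101.01ms (1/3)
10. 2424.242ms @ 8 + 606.061ms (2)
11. 3030.303ms @ 10 + 606.061ms (2)
12. 3636.364ms @ 12 + 681.818ms (9/4)
13. 4318.182ms @ 57/4 + 227.273ms (3/4)
14. 4545.455ms @ 15 + 303.03ms (1)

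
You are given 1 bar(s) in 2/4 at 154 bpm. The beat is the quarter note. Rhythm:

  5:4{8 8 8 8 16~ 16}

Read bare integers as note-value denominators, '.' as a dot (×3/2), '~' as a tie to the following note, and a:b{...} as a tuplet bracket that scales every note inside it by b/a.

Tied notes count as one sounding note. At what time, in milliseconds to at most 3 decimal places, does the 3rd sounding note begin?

1. 0.0ms @ 0 + 155.844ms (2/5)
2. 155.844ms @ 2/5 + 155.844ms (2/5)
3. 311.688ms @ 4/5 + 155.844ms (2/5)
4. 467.532ms @ 6/5 + 155.844ms (2/5)
5. 623.377ms @ 8/5 + 155.844ms (2/5)

note 3 onset = 4/5b = 311.688ms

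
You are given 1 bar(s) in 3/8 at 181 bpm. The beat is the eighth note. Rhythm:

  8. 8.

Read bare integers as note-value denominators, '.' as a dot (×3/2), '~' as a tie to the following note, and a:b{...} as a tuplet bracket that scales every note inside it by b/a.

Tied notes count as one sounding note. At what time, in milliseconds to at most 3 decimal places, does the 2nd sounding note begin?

1. 0.0ms @ 0 + 497.238ms (3/2)
2. 497.238ms @ 3/2 + 497.238ms (3/2)

note 2 onset = 3/2b = 497.238ms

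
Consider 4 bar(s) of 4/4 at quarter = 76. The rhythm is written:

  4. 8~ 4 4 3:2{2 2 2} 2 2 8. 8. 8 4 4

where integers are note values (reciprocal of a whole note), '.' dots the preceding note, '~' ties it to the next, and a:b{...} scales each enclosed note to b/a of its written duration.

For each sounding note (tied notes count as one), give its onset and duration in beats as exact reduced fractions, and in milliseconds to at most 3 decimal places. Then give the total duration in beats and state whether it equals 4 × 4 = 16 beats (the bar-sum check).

1) 0.0ms=0b +1184.211ms=3/2b
2) 1184.211ms=3/2b +1184.211ms=3/2b
3) 2368.421ms=3b +789.474ms=1b
4) 3157.895ms=4b +1052.632ms=4/3b
5) 4210.526ms=16/3b +1052.632ms=4/3b
6) 5263.158ms=20/3b +1052.632ms=4/3b
7) 6315.789ms=8b +1578.947ms=2b
8) 7894.737ms=10b +1578.947ms=2b
9) 9473.684ms=12b +592.105ms=3/4b
10) 10065.789ms=51/4b +592.105ms=3/4b
11) 10657.895ms=27/2b +394.737ms=1/2b
12) 11052.632ms=14b +789.474ms=1b
13) 11842.105ms=15b +789.474ms=1b
Σ=16b of 16 (76bpm 4/4) — PASS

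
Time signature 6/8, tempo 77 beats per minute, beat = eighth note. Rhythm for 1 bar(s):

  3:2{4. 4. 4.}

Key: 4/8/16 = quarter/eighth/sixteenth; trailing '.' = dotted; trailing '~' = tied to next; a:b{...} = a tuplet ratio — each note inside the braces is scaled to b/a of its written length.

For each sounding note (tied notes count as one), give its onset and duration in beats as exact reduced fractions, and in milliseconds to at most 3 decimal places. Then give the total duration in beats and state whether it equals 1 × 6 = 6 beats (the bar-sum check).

1) 0.0ms=0b +1558.442ms=2b
2) 1558.442ms=2b +1558.442ms=2b
3) 3116.883ms=4b +1558.442ms=2b
Σ=6b of 6 (77bpm 6/8) — PASS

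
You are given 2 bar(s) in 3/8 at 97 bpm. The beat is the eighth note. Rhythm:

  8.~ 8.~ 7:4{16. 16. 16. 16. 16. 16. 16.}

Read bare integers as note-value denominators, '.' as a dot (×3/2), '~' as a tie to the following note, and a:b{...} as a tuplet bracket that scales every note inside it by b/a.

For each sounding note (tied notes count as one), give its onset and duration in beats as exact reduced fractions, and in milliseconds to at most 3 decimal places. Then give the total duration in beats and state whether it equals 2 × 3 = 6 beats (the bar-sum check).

1) 0.0ms=0b +2120.766ms=24/7b
2) 2120.766ms=24/7b +265.096ms=3/7b
3) 2385.862ms=27/7b +265.096ms=3/7b
4) 2650.957ms=30/7b +265.096ms=3/7b
5) 2916.053ms=33/7b +265.096ms=3/7b
6) 3181.149ms=36/7b +265.096ms=3/7b
7) 3446.244ms=39/7b +265.096ms=3/7b
Σ=6b of 6 (97bpm 3/8) — PASS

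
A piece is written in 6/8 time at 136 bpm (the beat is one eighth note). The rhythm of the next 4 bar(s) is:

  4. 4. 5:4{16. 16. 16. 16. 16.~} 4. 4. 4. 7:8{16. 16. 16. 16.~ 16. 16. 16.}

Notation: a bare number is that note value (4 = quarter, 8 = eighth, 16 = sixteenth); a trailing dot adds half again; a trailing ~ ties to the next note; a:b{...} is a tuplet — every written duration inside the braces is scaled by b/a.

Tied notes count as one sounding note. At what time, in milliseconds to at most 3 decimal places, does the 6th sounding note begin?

note 6 onset = 39/5b = 3441.176ms

1. 0.0ms @ 0 + 1323.529ms (3)
2. 1323.529ms @ 3 + 1323.529ms (3)
3. 2647.059ms @ 6 + 264.706ms (3/5)
4. 2911.765ms @ 33/5 + 264.706ms (3/5)
5. 3176.471ms @ 36/5 + 264.706ms (3/5)
6. 3441.176ms @ 39/5 + 264.706ms (3/5)
7. 3705.882ms @ 42/5 + 1588.235ms (18/5)
8. 5294.118ms @ 12 + 1323.529ms (3)
9. 6617.647ms @ 15 + 1323.529ms (3)
10. 7941.176ms @ 18 + 378.151ms (6/7)
11. 8319.328ms @ 132/7 + 378.151ms (6/7)
12. 8697.479ms @ 138/7 + 378.151ms (6/7)
13. 9075.63ms @ 144/7 + 756.303ms (12/7)
14. 9831.933ms @ 156/7 + 378.151ms (6/7)
15. 10210.084ms @ 162/7 + 378.151ms (6/7)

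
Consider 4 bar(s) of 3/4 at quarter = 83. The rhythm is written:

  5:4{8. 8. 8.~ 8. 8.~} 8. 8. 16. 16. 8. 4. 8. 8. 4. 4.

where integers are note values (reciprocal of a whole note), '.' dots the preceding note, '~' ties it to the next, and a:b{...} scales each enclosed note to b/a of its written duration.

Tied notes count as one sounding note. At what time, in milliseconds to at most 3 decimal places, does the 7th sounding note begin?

note 7 onset = 39/8b = 3524.096ms

1. 0.0ms @ 0 + 433.735ms (3/5)
2. 433.735ms @ 3/5 + 433.735ms (3/5)
3. 867.47ms @ 6/5 + 867.47ms (6/5)
4. 1734.94ms @ 12/5 + 975.904ms (27/20)
5. 2710.843ms @ 15/4 + 542.169ms (3/4)
6. 3253.012ms @ 9/2 + 271.084ms (3/8)
7. 3524.096ms @ 39/8 + 271.084ms (3/8)
8. 3795.181ms @ 21/4 + 542.169ms (3/4)
9. 4337.349ms @ 6 + 1084.337ms (3/2)
10. 5421.687ms @ 15/2 + 542.169ms (3/4)
11. 5963.855ms @ 33/4 + 542.169ms (3/4)
12. 6506.024ms @ 9 + 1084.337ms (3/2)
13. 7590.361ms @ 21/2 + 1084.337ms (3/2)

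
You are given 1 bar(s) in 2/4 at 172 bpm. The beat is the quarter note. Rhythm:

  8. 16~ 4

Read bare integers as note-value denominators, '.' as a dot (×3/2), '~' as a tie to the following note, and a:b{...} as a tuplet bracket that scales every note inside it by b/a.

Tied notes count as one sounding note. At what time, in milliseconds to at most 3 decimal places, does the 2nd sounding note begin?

note 2 onset = 3/4b = 261.628ms

1. 0.0ms @ 0 + 261.628ms (3/4)
2. 261.628ms @ 3/4 + 436.047ms (5/4)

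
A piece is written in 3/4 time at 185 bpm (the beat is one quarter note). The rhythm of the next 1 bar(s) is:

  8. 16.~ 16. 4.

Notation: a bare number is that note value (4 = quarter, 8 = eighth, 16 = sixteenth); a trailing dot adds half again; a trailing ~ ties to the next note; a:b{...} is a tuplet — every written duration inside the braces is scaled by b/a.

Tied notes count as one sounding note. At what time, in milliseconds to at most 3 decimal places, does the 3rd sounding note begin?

1. 0.0ms @ 0 + 243.243ms (3/4)
2. 243.243ms @ 3/4 + 243.243ms (3/4)
3. 486.486ms @ 3/2 + 486.486ms (3/2)

note 3 onset = 3/2b = 486.486ms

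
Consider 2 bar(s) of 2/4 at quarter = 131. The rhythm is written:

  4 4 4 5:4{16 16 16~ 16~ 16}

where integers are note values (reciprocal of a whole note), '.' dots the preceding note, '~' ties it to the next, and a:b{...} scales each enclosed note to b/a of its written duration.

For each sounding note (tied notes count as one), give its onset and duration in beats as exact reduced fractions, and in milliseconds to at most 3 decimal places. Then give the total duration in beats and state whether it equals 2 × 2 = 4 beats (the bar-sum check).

1) 0.0ms=0b +458.015ms=1b
2) 458.015ms=1b +458.015ms=1b
3) 916.031ms=2b +458.015ms=1b
4) 1374.046ms=3b +91.603ms=1/5b
5) 1465.649ms=16/5b +91.603ms=1/5b
6) 1557.252ms=17/5b +274.809ms=3/5b
Σ=4b of 4 (131bpm 2/4) — PASS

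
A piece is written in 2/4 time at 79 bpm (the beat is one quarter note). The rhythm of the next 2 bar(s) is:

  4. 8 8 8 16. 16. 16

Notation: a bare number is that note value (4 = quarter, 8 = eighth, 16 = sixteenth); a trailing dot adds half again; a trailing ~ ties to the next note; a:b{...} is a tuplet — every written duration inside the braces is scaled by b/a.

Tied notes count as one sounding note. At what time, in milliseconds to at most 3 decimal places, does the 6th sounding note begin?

note 6 onset = 27/8b = 2563.291ms

1. 0.0ms @ 0 + 1139.241ms (3/2)
2. 1139.241ms @ 3/2 + 379.747ms (1/2)
3. 1518.987ms @ 2 + 379.747ms (1/2)
4. 1898.734ms @ 5/2 + 379.747ms (1/2)
5. 2278.481ms @ 3 + 284.81ms (3/8)
6. 2563.291ms @ 27/8 + 284.81ms (3/8)
7. 2848.101ms @ 15/4 + 189.873ms (1/4)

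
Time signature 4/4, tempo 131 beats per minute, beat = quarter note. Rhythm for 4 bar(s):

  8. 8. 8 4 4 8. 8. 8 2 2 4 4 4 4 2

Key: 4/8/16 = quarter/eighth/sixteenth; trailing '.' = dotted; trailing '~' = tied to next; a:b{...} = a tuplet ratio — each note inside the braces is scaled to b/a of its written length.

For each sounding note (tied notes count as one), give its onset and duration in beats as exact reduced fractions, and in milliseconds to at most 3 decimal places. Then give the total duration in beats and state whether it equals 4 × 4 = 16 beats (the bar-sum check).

1) 0.0ms=0b +343.511ms=3/4b
2) 343.511ms=3/4b +343.511ms=3/4b
3) 687.023ms=3/2b +229.008ms=1/2b
4) 916.031ms=2b +458.015ms=1b
5) 1374.046ms=3b +458.015ms=1b
6) 1832.061ms=4b +343.511ms=3/4b
7) 2175.573ms=19/4b +343.511ms=3/4b
8) 2519.084ms=11/2b +229.008ms=1/2b
9) 2748.092ms=6b +916.031ms=2b
10) 3664.122ms=8b +916.031ms=2b
11) 4580.153ms=10b +458.015ms=1b
12) 5038.168ms=11b +458.015ms=1b
13) 5496.183ms=12b +458.015ms=1b
14) 5954.198ms=13b +458.015ms=1b
15) 6412.214ms=14b +916.031ms=2b
Σ=16b of 16 (131bpm 4/4) — PASS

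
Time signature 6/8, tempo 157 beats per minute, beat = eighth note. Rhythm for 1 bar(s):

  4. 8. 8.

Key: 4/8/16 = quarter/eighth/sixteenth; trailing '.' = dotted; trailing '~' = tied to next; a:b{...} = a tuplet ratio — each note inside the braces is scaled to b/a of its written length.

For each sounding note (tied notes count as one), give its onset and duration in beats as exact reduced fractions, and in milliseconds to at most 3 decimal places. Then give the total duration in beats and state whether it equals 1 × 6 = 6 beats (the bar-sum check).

1) 0.0ms=0b +1146.497ms=3b
2) 1146.497ms=3b +573.248ms=3/2b
3) 1719.745ms=9/2b +573.248ms=3/2b
Σ=6b of 6 (157bpm 6/8) — PASS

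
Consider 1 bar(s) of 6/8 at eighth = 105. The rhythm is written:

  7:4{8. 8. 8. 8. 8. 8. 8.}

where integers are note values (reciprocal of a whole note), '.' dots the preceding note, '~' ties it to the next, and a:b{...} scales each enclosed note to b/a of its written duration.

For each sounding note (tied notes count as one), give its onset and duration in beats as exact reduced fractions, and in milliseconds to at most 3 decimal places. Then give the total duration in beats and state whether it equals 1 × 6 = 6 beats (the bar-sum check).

1) 0.0ms=0b +489.796ms=6/7b
2) 489.796ms=6/7b +489.796ms=6/7b
3) 979.592ms=12/7b +489.796ms=6/7b
4) 1469.388ms=18/7b +489.796ms=6/7b
5) 1959.184ms=24/7b +489.796ms=6/7b
6) 2448.98ms=30/7b +489.796ms=6/7b
7) 2938.776ms=36/7b +489.796ms=6/7b
Σ=6b of 6 (105bpm 6/8) — PASS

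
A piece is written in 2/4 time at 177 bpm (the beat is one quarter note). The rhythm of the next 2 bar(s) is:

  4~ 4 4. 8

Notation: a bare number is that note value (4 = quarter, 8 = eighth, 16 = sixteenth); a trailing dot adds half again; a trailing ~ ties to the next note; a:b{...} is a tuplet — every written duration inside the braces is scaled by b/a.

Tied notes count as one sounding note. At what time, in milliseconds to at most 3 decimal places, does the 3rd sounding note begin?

1. 0.0ms @ 0 + 677.966ms (2)
2. 677.966ms @ 2 + 508.475ms (3/2)
3. 1186.441ms @ 7/2 + 169.492ms (1/2)

note 3 onset = 7/2b = 1186.441ms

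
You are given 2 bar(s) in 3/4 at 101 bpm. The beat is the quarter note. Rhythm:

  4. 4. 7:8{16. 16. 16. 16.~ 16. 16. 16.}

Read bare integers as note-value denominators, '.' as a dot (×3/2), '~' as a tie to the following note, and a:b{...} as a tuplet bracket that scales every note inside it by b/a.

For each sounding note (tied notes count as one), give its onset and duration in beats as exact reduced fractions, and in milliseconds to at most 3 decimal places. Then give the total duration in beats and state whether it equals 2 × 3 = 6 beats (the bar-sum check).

1) 0.0ms=0b +891.089ms=3/2b
2) 891.089ms=3/2b +891.089ms=3/2b
3) 1782.178ms=3b +254.597ms=3/7b
4) 2036.775ms=24/7b +254.597ms=3/7b
5) 2291.372ms=27/7b +254.597ms=3/7b
6) 2545.969ms=30/7b +509.194ms=6/7b
7) 3055.163ms=36/7b +254.597ms=3/7b
8) 3309.76ms=39/7b +254.597ms=3/7b
Σ=6b of 6 (101bpm 3/4) — PASS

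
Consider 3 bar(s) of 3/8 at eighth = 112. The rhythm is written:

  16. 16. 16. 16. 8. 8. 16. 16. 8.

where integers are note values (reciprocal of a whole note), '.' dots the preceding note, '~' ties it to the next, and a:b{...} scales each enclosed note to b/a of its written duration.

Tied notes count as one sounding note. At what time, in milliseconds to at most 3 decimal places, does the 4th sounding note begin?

1. 0.0ms @ 0 + 401.786ms (3/4)
2. 401.786ms @ 3/4 + 401.786ms (3/4)
3. 803.571ms @ 3/2 + 401.786ms (3/4)
4. 1205.357ms @ 9/4 + 401.786ms (3/4)
5. 1607.143ms @ 3 + 803.571ms (3/2)
6. 2410.714ms @ 9/2 + 803.571ms (3/2)
7. 3214.286ms @ 6 + 401.786ms (3/4)
8. 3616.071ms @ 27/4 + 401.786ms (3/4)
9. 4017.857ms @ 15/2 + 803.571ms (3/2)

note 4 onset = 9/4b = 1205.357ms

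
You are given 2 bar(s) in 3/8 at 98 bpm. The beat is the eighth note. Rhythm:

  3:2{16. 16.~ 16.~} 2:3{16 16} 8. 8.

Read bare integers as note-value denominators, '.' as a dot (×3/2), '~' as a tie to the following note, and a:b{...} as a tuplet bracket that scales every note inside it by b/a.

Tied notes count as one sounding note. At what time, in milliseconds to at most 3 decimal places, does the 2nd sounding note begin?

1. 0.0ms @ 0 + 306.122ms (1/2)
2. 306.122ms @ 1/2 + 1071.429ms (7/4)
3. 1377.551ms @ 9/4 + 459.184ms (3/4)
4. 1836.735ms @ 3 + 918.367ms (3/2)
5. 2755.102ms @ 9/2 + 918.367ms (3/2)

note 2 onset = 1/2b = 306.122ms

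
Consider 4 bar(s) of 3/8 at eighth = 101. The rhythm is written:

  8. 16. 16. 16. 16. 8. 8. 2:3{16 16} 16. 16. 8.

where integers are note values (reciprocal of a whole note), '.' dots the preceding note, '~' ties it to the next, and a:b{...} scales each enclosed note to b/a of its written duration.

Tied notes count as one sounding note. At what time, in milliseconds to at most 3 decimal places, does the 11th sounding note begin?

note 11 onset = 39/4b = 5792.079ms

1. 0.0ms @ 0 + 891.089ms (3/2)
2. 891.089ms @ 3/2 + 445.545ms (3/4)
3. 1336.634ms @ 9/4 + 445.545ms (3/4)
4. 1782.178ms @ 3 + 445.545ms (3/4)
5. 2227.723ms @ 15/4 + 445.545ms (3/4)
6. 2673.267ms @ 9/2 + 891.089ms (3/2)
7. 3564.356ms @ 6 + 891.089ms (3/2)
8. 4455.446ms @ 15/2 + 445.545ms (3/4)
9. 4900.99ms @ 33/4 + 445.545ms (3/4)
10. 5346.535ms @ 9 + 445.545ms (3/4)
11. 5792.079ms @ 39/4 + 445.545ms (3/4)
12. 6237.624ms @ 21/2 + 891.089ms (3/2)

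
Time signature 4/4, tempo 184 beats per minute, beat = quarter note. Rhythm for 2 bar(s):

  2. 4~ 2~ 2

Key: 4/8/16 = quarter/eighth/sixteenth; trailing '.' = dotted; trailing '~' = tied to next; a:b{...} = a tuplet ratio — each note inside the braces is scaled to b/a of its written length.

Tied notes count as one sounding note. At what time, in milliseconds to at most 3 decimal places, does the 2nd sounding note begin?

note 2 onset = 3b = 978.261ms

1. 0.0ms @ 0 + 978.261ms (3)
2. 978.261ms @ 3 + 1630.435ms (5)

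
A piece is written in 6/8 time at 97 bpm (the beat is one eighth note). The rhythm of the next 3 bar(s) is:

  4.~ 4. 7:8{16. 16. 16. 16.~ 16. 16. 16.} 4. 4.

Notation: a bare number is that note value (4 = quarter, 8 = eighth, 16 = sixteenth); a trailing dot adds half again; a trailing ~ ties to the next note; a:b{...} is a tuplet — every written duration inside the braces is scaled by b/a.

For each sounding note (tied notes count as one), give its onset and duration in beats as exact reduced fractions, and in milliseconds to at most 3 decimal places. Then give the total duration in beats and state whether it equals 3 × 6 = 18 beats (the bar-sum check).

1) 0.0ms=0b +3711.34ms=6b
2) 3711.34ms=6b +530.191ms=6/7b
3) 4241.532ms=48/7b +530.191ms=6/7b
4) 4771.723ms=54/7b +530.191ms=6/7b
5) 5301.915ms=60/7b +1060.383ms=12/7b
6) 6362.297ms=72/7b +530.191ms=6/7b
7) 6892.489ms=78/7b +530.191ms=6/7b
8) 7422.68ms=12b +1855.67ms=3b
9) 9278.351ms=15b +1855.67ms=3b
Σ=18b of 18 (97bpm 6/8) — PASS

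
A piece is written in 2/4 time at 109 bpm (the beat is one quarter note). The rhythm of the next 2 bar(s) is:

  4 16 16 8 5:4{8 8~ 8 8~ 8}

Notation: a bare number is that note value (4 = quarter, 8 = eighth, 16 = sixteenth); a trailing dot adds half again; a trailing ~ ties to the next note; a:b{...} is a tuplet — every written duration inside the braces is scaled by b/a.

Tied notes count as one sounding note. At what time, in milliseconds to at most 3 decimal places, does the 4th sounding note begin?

1. 0.0ms @ 0 + 550.459ms (1)
2. 550.459ms @ 1 + 137.615ms (1/4)
3. 688.073ms @ 5/4 + 137.615ms (1/4)
4. 825.688ms @ 3/2 + 275.229ms (1/2)
5. 1100.917ms @ 2 + 220.183ms (2/5)
6. 1321.101ms @ 12/5 + 440.367ms (4/5)
7. 1761.468ms @ 16/5 + 440.367ms (4/5)

note 4 onset = 3/2b = 825.688ms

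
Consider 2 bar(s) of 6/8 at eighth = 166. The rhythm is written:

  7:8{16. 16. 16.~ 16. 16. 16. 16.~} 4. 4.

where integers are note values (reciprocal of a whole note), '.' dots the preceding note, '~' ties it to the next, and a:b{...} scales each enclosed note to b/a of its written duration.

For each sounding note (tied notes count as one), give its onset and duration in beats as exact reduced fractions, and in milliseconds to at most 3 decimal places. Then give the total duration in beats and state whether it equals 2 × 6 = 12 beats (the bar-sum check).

1) 0.0ms=0b +309.811ms=6/7b
2) 309.811ms=6/7b +309.811ms=6/7b
3) 619.621ms=12/7b +619.621ms=12/7b
4) 1239.243ms=24/7b +309.811ms=6/7b
5) 1549.053ms=30/7b +309.811ms=6/7b
6) 1858.864ms=36/7b +1394.148ms=27/7b
7) 3253.012ms=9b +1084.337ms=3b
Σ=12b of 12 (166bpm 6/8) — PASS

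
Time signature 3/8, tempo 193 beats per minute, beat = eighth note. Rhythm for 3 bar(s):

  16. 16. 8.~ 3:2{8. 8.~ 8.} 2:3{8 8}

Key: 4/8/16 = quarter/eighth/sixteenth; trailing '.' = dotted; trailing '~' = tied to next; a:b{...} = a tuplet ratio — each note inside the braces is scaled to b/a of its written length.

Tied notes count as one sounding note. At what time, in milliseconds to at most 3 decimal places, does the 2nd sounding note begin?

note 2 onset = 3/4b = 233.161ms

1. 0.0ms @ 0 + 233.161ms (3/4)
2. 233.161ms @ 3/4 + 233.161ms (3/4)
3. 466.321ms @ 3/2 + 777.202ms (5/2)
4. 1243.523ms @ 4 + 621.762ms (2)
5. 1865.285ms @ 6 + 466.321ms (3/2)
6. 2331.606ms @ 15/2 + 466.321ms (3/2)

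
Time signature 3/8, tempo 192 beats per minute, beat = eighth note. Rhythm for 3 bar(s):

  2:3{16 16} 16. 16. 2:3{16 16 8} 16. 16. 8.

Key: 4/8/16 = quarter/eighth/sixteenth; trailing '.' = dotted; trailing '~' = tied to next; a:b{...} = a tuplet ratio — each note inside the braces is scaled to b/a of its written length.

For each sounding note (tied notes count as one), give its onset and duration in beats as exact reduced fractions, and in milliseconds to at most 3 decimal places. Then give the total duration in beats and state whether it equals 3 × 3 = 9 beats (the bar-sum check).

1) 0.0ms=0b +234.375ms=3/4b
2) 234.375ms=3/4b +234.375ms=3/4b
3) 468.75ms=3/2b +234.375ms=3/4b
4) 703.125ms=9/4b +234.375ms=3/4b
5) 937.5ms=3b +234.375ms=3/4b
6) 1171.875ms=15/4b +234.375ms=3/4b
7) 1406.25ms=9/2b +468.75ms=3/2b
8) 1875.0ms=6b +234.375ms=3/4b
9) 2109.375ms=27/4b +234.375ms=3/4b
10) 2343.75ms=15/2b +468.75ms=3/2b
Σ=9b of 9 (192bpm 3/8) — PASS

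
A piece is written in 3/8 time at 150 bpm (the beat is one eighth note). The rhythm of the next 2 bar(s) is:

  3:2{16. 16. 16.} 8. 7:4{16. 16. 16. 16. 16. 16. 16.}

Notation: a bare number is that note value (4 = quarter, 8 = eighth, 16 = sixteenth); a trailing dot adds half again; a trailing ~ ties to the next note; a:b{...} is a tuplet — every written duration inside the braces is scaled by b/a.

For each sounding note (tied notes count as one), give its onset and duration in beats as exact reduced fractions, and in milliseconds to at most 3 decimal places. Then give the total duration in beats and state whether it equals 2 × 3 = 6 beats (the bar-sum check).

1) 0.0ms=0b +200.0ms=1/2b
2) 200.0ms=1/2b +200.0ms=1/2b
3) 400.0ms=1b +200.0ms=1/2b
4) 600.0ms=3/2b +600.0ms=3/2b
5) 1200.0ms=3b +171.429ms=3/7b
6) 1371.429ms=24/7b +171.429ms=3/7b
7) 1542.857ms=27/7b +171.429ms=3/7b
8) 1714.286ms=30/7b +171.429ms=3/7b
9) 1885.714ms=33/7b +171.429ms=3/7b
10) 2057.143ms=36/7b +171.429ms=3/7b
11) 2228.571ms=39/7b +171.429ms=3/7b
Σ=6b of 6 (150bpm 3/8) — PASS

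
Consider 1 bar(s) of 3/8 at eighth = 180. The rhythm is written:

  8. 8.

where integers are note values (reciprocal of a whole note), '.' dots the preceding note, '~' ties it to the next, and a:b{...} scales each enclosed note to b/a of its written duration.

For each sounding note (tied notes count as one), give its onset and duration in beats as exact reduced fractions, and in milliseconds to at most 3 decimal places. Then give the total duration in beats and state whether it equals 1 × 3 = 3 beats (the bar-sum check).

1) 0.0ms=0b +500.0ms=3/2b
2) 500.0ms=3/2b +500.0ms=3/2b
Σ=3b of 3 (180bpm 3/8) — PASS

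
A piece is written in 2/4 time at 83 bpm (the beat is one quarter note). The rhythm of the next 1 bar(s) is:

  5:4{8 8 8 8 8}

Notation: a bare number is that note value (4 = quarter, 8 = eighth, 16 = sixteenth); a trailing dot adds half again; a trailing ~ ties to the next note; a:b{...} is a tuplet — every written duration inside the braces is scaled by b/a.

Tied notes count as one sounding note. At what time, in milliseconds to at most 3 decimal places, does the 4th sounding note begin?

note 4 onset = 6/5b = 867.47ms

1. 0.0ms @ 0 + 289.157ms (2/5)
2. 289.157ms @ 2/5 + 289.157ms (2/5)
3. 578.313ms @ 4/5 + 289.157ms (2/5)
4. 867.47ms @ 6/5 + 289.157ms (2/5)
5. 1156.627ms @ 8/5 + 289.157ms (2/5)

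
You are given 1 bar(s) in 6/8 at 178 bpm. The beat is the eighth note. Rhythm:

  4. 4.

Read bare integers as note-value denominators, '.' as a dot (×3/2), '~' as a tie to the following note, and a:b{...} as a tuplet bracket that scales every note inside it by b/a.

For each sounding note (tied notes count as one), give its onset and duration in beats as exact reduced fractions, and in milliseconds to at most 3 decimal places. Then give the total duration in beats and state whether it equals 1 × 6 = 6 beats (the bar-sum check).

1) 0.0ms=0b +1011.236ms=3b
2) 1011.236ms=3b +1011.236ms=3b
Σ=6b of 6 (178bpm 6/8) — PASS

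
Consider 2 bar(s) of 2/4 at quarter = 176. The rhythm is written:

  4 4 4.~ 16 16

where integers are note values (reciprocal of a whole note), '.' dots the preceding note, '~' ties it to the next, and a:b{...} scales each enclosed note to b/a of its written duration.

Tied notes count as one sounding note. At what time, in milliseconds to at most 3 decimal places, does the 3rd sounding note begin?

1. 0.0ms @ 0 + 340.909ms (1)
2. 340.909ms @ 1 + 340.909ms (1)
3. 681.818ms @ 2 + 596.591ms (7/4)
4. 1278.409ms @ 15/4 + 85.227ms (1/4)

note 3 onset = 2b = 681.818ms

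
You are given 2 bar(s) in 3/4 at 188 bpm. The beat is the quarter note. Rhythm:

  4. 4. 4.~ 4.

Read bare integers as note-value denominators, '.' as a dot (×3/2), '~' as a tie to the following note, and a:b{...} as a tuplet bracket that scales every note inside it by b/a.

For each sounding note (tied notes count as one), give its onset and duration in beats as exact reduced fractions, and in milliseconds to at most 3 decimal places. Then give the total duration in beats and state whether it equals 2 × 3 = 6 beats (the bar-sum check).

1) 0.0ms=0b +478.723ms=3/2b
2) 478.723ms=3/2b +478.723ms=3/2b
3) 957.447ms=3b +957.447ms=3b
Σ=6b of 6 (188bpm 3/4) — PASS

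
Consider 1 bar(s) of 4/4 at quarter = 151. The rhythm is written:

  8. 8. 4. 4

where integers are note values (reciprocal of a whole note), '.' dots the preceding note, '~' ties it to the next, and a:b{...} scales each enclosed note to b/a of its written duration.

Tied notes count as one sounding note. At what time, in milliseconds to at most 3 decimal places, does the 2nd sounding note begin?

note 2 onset = 3/4b = 298.013ms

1. 0.0ms @ 0 + 298.013ms (3/4)
2. 298.013ms @ 3/4 + 298.013ms (3/4)
3. 596.026ms @ 3/2 + 596.026ms (3/2)
4. 1192.053ms @ 3 + 397.351ms (1)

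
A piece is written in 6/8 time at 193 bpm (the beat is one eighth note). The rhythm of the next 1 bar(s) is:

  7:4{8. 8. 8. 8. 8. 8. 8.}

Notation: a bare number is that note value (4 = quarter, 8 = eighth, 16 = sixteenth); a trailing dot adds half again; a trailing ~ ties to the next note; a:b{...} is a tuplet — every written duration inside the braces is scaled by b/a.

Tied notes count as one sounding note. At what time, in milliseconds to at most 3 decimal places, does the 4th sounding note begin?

note 4 onset = 18/7b = 799.408ms

1. 0.0ms @ 0 + 266.469ms (6/7)
2. 266.469ms @ 6/7 + 266.469ms (6/7)
3. 532.939ms @ 12/7 + 266.469ms (6/7)
4. 799.408ms @ 18/7 + 266.469ms (6/7)
5. 1065.877ms @ 24/7 + 266.469ms (6/7)
6. 1332.346ms @ 30/7 + 266.469ms (6/7)
7. 1598.816ms @ 36/7 + 266.469ms (6/7)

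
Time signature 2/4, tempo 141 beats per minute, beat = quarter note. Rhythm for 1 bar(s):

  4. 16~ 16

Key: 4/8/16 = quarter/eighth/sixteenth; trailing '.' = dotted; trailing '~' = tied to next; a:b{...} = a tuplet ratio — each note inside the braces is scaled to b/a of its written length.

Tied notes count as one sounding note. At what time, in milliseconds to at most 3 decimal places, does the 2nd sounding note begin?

note 2 onset = 3/2b = 638.298ms

1. 0.0ms @ 0 + 638.298ms (3/2)
2. 638.298ms @ 3/2 + 212.766ms (1/2)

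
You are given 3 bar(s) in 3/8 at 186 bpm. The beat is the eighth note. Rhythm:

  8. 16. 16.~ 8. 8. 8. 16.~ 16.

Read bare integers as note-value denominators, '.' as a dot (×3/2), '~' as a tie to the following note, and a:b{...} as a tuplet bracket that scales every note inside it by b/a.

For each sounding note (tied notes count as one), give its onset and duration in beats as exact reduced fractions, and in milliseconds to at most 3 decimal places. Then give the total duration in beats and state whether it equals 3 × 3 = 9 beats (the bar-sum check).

1) 0.0ms=0b +483.871ms=3/2b
2) 483.871ms=3/2b +241.935ms=3/4b
3) 725.806ms=9/4b +725.806ms=9/4b
4) 1451.613ms=9/2b +483.871ms=3/2b
5) 1935.484ms=6b +483.871ms=3/2b
6) 2419.355ms=15/2b +483.871ms=3/2b
Σ=9b of 9 (186bpm 3/8) — PASS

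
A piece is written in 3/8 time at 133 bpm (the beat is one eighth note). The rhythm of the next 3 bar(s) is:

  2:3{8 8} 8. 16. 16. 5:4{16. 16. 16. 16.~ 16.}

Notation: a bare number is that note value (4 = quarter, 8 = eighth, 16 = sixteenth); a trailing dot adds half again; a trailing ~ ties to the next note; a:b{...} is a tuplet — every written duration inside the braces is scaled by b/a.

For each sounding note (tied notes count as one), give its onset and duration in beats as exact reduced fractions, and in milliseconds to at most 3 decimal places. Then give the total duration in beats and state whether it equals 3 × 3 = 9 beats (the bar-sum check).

1) 0.0ms=0b +676.692ms=3/2b
2) 676.692ms=3/2b +676.692ms=3/2b
3) 1353.383ms=3b +676.692ms=3/2b
4) 2030.075ms=9/2b +338.346ms=3/4b
5) 2368.421ms=21/4b +338.346ms=3/4b
6) 2706.767ms=6b +270.677ms=3/5b
7) 2977.444ms=33/5b +270.677ms=3/5b
8) 3248.12ms=36/5b +270.677ms=3/5b
9) 3518.797ms=39/5b +541.353ms=6/5b
Σ=9b of 9 (133bpm 3/8) — PASS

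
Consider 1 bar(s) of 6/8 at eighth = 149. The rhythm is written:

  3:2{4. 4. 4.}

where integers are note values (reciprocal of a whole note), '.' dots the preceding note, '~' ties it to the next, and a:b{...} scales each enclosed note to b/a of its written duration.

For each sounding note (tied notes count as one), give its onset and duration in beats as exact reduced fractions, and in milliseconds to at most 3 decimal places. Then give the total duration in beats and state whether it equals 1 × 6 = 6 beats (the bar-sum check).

1) 0.0ms=0b +805.369ms=2b
2) 805.369ms=2b +805.369ms=2b
3) 1610.738ms=4b +805.369ms=2b
Σ=6b of 6 (149bpm 6/8) — PASS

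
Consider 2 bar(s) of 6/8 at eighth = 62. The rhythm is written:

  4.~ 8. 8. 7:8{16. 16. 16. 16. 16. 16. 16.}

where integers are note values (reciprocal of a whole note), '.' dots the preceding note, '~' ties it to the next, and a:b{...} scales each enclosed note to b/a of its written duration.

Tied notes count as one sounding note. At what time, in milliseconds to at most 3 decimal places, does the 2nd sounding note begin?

note 2 onset = 9/2b = 4354.839ms

1. 0.0ms @ 0 + 4354.839ms (9/2)
2. 4354.839ms @ 9/2 + 1451.613ms (3/2)
3. 5806.452ms @ 6 + 829.493ms (6/7)
4. 6635.945ms @ 48/7 + 829.493ms (6/7)
5. 7465.438ms @ 54/7 + 829.493ms (6/7)
6. 8294.931ms @ 60/7 + 829.493ms (6/7)
7. 9124.424ms @ 66/7 + 829.493ms (6/7)
8. 9953.917ms @ 72/7 + 829.493ms (6/7)
9. 10783.41ms @ 78/7 + 829.493ms (6/7)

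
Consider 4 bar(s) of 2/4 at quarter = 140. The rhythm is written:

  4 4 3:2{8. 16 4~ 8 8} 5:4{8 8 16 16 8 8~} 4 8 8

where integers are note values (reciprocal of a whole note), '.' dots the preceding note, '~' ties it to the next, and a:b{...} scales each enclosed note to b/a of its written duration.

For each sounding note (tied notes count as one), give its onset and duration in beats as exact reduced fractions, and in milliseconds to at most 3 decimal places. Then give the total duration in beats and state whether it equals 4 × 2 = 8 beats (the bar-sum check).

1) 0.0ms=0b +428.571ms=1b
2) 428.571ms=1b +428.571ms=1b
3) 857.143ms=2b +214.286ms=1/2b
4) 1071.429ms=5/2b +71.429ms=1/6b
5) 1142.857ms=8/3b +428.571ms=1b
6) 1571.429ms=11/3b +142.857ms=1/3b
7) 1714.286ms=4b +171.429ms=2/5b
8) 1885.714ms=22/5b +171.429ms=2/5b
9) 2057.143ms=24/5b +85.714ms=1/5b
10) 2142.857ms=5b +85.714ms=1/5b
11) 2228.571ms=26/5b +171.429ms=2/5b
12) 2400.0ms=28/5b +600.0ms=7/5b
13) 3000.0ms=7b +214.286ms=1/2b
14) 3214.286ms=15/2b +214.286ms=1/2b
Σ=8b of 8 (140bpm 2/4) — PASS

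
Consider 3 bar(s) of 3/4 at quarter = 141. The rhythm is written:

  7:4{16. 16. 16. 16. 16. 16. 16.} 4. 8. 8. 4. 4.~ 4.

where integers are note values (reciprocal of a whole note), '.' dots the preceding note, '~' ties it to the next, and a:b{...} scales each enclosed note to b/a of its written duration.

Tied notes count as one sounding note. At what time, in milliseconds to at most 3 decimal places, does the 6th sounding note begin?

1. 0.0ms @ 0 + 91.185ms (3/14)
2. 91.185ms @ 3/14 + 91.185ms (3/14)
3. 182.371ms @ 3/7 + 91.185ms (3/14)
4. 273.556ms @ 9/14 + 91.185ms (3/14)
5. 364.742ms @ 6/7 + 91.185ms (3/14)
6. 455.927ms @ 15/14 + 91.185ms (3/14)
7. 547.112ms @ 9/7 + 91.185ms (3/14)
8. 638.298ms @ 3/2 + 638.298ms (3/2)
9. 1276.596ms @ 3 + 319.149ms (3/4)
10. 1595.745ms @ 15/4 + 319.149ms (3/4)
11. 1914.894ms @ 9/2 + 638.298ms (3/2)
12. 2553.191ms @ 6 + 1276.596ms (3)

note 6 onset = 15/14b = 455.927ms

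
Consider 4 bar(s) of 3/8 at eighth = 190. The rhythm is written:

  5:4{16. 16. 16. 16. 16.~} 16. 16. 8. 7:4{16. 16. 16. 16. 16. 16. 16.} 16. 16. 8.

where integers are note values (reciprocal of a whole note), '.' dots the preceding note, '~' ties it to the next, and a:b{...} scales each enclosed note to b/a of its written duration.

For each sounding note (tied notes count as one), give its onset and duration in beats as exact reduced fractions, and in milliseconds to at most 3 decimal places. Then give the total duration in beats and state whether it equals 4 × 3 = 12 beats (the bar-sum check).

1) 0.0ms=0b +189.474ms=3/5b
2) 189.474ms=3/5b +189.474ms=3/5b
3) 378.947ms=6/5b +189.474ms=3/5b
4) 568.421ms=9/5b +189.474ms=3/5b
5) 757.895ms=12/5b +426.316ms=27/20b
6) 1184.211ms=15/4b +236.842ms=3/4b
7) 1421.053ms=9/2b +473.684ms=3/2b
8) 1894.737ms=6b +135.338ms=3/7b
9) 2030.075ms=45/7b +135.338ms=3/7b
10) 2165.414ms=48/7b +135.338ms=3/7b
11) 2300.752ms=51/7b +135.338ms=3/7b
12) 2436.09ms=54/7b +135.338ms=3/7b
13) 2571.429ms=57/7b +135.338ms=3/7b
14) 2706.767ms=60/7b +135.338ms=3/7b
15) 2842.105ms=9b +236.842ms=3/4b
16) 3078.947ms=39/4b +236.842ms=3/4b
17) 3315.789ms=21/2b +473.684ms=3/2b
Σ=12b of 12 (190bpm 3/8) — PASS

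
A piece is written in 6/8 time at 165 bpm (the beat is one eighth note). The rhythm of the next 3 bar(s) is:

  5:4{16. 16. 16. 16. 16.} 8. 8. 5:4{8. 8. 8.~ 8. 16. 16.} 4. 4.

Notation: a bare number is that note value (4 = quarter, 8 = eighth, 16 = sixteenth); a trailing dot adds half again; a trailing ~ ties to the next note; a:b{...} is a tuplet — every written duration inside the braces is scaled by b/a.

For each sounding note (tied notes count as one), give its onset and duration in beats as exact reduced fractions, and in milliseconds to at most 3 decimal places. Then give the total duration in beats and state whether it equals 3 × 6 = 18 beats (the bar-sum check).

1) 0.0ms=0b +218.182ms=3/5b
2) 218.182ms=3/5b +218.182ms=3/5b
3) 436.364ms=6/5b +218.182ms=3/5b
4) 654.545ms=9/5b +218.182ms=3/5b
5) 872.727ms=12/5b +218.182ms=3/5b
6) 1090.909ms=3b +545.455ms=3/2b
7) 1636.364ms=9/2b +545.455ms=3/2b
8) 2181.818ms=6b +436.364ms=6/5b
9) 2618.182ms=36/5b +436.364ms=6/5b
10) 3054.545ms=42/5b +872.727ms=12/5b
11) 3927.273ms=54/5b +218.182ms=3/5b
12) 4145.455ms=57/5b +218.182ms=3/5b
13) 4363.636ms=12b +1090.909ms=3b
14) 5454.545ms=15b +1090.909ms=3b
Σ=18b of 18 (165bpm 6/8) — PASS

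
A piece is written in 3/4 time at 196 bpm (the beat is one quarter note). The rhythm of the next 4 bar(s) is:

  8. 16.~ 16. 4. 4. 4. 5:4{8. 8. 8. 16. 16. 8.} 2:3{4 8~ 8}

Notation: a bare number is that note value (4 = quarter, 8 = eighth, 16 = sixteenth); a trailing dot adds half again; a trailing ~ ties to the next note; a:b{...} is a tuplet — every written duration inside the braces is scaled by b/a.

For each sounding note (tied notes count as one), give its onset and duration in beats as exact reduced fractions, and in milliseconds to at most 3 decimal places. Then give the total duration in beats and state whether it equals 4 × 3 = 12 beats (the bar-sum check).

1) 0.0ms=0b +229.592ms=3/4b
2) 229.592ms=3/4b +229.592ms=3/4b
3) 459.184ms=3/2b +459.184ms=3/2b
4) 918.367ms=3b +459.184ms=3/2b
5) 1377.551ms=9/2b +459.184ms=3/2b
6) 1836.735ms=6b +183.673ms=3/5b
7) 2020.408ms=33/5b +183.673ms=3/5b
8) 2204.082ms=36/5b +183.673ms=3/5b
9) 2387.755ms=39/5b +91.837ms=3/10b
10) 2479.592ms=81/10b +91.837ms=3/10b
11) 2571.429ms=42/5b +183.673ms=3/5b
12) 2755.102ms=9b +459.184ms=3/2b
13) 3214.286ms=21/2b +459.184ms=3/2b
Σ=12b of 12 (196bpm 3/4) — PASS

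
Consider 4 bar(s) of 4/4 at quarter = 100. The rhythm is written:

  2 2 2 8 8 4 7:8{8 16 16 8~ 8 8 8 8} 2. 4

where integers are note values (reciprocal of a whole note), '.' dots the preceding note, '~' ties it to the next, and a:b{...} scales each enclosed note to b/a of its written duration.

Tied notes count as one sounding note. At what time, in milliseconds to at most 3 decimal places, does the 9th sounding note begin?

note 9 onset = 62/7b = 5314.286ms

1. 0.0ms @ 0 + 1200.0ms (2)
2. 1200.0ms @ 2 + 1200.0ms (2)
3. 2400.0ms @ 4 + 1200.0ms (2)
4. 3600.0ms @ 6 + 300.0ms (1/2)
5. 3900.0ms @ 13/2 + 300.0ms (1/2)
6. 4200.0ms @ 7 + 600.0ms (1)
7. 4800.0ms @ 8 + 342.857ms (4/7)
8. 5142.857ms @ 60/7 + 171.429ms (2/7)
9. 5314.286ms @ 62/7 + 171.429ms (2/7)
10. 5485.714ms @ 64/7 + 685.714ms (8/7)
11. 6171.429ms @ 72/7 + 342.857ms (4/7)
12. 6514.286ms @ 76/7 + 342.857ms (4/7)
13. 6857.143ms @ 80/7 + 342.857ms (4/7)
14. 7200.0ms @ 12 + 1800.0ms (3)
15. 9000.0ms @ 15 + 600.0ms (1)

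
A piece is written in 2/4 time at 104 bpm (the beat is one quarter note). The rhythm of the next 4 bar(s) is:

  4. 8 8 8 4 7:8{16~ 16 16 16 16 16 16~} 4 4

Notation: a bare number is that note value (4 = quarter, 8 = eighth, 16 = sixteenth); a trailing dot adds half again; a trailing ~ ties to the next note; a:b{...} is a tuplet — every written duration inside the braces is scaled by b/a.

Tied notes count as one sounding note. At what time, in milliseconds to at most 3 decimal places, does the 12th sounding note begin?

note 12 onset = 7b = 4038.462ms

1. 0.0ms @ 0 + 865.385ms (3/2)
2. 865.385ms @ 3/2 + 288.462ms (1/2)
3. 1153.846ms @ 2 + 288.462ms (1/2)
4. 1442.308ms @ 5/2 + 288.462ms (1/2)
5. 1730.769ms @ 3 + 576.923ms (1)
6. 2307.692ms @ 4 + 329.67ms (4/7)
7. 2637.363ms @ 32/7 + 164.835ms (2/7)
8. 2802.198ms @ 34/7 + 164.835ms (2/7)
9. 2967.033ms @ 36/7 + 164.835ms (2/7)
10. 3131.868ms @ 38/7 + 164.835ms (2/7)
11. 3296.703ms @ 40/7 + 741.758ms (9/7)
12. 4038.462ms @ 7 + 576.923ms (1)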